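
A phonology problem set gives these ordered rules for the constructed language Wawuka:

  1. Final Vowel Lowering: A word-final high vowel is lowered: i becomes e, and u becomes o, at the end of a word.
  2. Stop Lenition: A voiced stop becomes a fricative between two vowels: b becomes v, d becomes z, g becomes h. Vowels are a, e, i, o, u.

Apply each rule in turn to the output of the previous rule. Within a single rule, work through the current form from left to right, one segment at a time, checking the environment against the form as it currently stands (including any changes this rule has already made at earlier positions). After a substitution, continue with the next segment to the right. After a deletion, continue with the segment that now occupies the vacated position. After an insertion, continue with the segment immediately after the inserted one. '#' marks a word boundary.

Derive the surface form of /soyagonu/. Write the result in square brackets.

[soyahono]

1 Final Vowel Lowering: [soyagonu] → [soyagono]
2 Stop Lenition: [soyagono] → [soyahono]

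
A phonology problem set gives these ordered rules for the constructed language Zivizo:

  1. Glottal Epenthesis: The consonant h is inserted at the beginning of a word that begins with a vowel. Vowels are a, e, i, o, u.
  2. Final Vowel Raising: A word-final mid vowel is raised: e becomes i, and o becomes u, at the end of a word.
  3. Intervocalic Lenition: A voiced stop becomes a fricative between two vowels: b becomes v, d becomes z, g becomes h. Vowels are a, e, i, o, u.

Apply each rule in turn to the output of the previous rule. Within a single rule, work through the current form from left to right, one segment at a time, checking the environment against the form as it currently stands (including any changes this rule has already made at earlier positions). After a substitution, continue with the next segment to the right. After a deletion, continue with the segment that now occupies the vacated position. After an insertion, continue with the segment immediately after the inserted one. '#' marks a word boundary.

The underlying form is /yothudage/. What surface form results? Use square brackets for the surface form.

1 Glottal Epenthesis: no change — [yothudage]
2 Final Vowel Raising: [yothudage] → [yothudagi]
3 Intervocalic Lenition: [yothudagi] → [yothuzahi]

[yothuzahi]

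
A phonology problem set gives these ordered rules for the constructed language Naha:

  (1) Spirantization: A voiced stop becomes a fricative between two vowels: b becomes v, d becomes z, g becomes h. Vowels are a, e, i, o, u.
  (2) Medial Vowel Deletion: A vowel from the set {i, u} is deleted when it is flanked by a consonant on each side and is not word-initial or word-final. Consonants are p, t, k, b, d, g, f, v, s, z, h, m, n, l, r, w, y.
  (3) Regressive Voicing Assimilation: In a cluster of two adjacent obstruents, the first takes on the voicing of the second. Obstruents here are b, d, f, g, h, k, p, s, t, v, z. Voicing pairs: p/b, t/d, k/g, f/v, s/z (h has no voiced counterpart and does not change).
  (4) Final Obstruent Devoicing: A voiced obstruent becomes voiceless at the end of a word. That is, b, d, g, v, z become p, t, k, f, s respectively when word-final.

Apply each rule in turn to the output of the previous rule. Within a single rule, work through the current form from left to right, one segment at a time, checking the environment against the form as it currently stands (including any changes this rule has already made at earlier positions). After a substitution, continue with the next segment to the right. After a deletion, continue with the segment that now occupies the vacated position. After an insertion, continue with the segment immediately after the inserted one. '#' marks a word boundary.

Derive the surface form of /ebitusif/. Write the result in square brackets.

[eftsf]

(1) Spirantization: [ebitusif] → [evitusif]
(2) Medial Vowel Deletion: [evitusif] → [evtsf]
(3) Regressive Voicing Assimilation: [evtsf] → [eftsf]
(4) Final Obstruent Devoicing: no change — [eftsf]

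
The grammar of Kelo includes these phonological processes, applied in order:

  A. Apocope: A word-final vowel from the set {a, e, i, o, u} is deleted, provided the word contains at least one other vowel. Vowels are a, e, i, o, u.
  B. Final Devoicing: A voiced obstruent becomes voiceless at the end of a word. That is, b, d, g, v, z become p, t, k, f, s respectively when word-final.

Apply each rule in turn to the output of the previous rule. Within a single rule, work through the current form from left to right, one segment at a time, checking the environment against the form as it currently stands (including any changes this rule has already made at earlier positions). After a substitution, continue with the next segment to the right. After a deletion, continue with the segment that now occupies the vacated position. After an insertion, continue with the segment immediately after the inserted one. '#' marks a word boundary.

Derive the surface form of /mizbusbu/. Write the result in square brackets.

[mizbusp]

A Apocope: [mizbusbu] → [mizbusb]
B Final Devoicing: [mizbusb] → [mizbusp]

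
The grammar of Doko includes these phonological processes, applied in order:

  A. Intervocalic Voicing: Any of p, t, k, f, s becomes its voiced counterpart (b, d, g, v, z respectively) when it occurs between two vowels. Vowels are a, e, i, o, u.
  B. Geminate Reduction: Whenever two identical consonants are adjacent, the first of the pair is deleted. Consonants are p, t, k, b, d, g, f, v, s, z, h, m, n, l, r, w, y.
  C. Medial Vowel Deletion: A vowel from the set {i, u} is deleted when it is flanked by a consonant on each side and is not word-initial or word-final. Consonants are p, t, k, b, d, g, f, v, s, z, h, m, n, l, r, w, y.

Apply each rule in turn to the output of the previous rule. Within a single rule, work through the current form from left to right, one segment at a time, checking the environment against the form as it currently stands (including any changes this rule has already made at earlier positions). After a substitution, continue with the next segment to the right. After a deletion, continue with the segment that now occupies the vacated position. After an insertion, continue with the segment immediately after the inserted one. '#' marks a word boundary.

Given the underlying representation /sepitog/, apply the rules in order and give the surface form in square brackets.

A Intervocalic Voicing: [sepitog] → [sebidog]
B Geminate Reduction: no change — [sebidog]
C Medial Vowel Deletion: [sebidog] → [sebdog]

[sebdog]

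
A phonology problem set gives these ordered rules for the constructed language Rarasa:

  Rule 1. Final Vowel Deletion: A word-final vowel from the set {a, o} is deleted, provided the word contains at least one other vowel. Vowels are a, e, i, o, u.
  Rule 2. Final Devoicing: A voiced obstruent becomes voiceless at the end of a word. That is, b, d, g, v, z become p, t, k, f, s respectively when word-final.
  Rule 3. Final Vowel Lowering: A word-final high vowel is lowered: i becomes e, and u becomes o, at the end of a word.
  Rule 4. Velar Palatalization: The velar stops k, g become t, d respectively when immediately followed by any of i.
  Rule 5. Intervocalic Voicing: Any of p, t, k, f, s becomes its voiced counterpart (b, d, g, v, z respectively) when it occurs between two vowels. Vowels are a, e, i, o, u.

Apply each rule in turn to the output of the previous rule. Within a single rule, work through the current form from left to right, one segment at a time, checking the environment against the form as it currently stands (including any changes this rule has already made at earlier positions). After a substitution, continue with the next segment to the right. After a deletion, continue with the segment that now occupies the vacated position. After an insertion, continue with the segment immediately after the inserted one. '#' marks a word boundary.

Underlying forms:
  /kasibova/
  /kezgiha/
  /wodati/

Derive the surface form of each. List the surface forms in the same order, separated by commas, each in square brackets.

[kazibof], [kezdih], [wodade]

/kasibova/:
  Rule 1 Final Vowel Deletion: [kasibova] → [kasibov]
  Rule 2 Final Devoicing: [kasibov] → [kasibof]
  Rule 3 Final Vowel Lowering: no change — [kasibof]
  Rule 4 Velar Palatalization: no change — [kasibof]
  Rule 5 Intervocalic Voicing: [kasibof] → [kazibof]
/kezgiha/:
  Rule 1 Final Vowel Deletion: [kezgiha] → [kezgih]
  Rule 2 Final Devoicing: no change — [kezgih]
  Rule 3 Final Vowel Lowering: no change — [kezgih]
  Rule 4 Velar Palatalization: [kezgih] → [kezdih]
  Rule 5 Intervocalic Voicing: no change — [kezdih]
/wodati/:
  Rule 1 Final Vowel Deletion: no change — [wodati]
  Rule 2 Final Devoicing: no change — [wodati]
  Rule 3 Final Vowel Lowering: [wodati] → [wodate]
  Rule 4 Velar Palatalization: no change — [wodate]
  Rule 5 Intervocalic Voicing: [wodate] → [wodade]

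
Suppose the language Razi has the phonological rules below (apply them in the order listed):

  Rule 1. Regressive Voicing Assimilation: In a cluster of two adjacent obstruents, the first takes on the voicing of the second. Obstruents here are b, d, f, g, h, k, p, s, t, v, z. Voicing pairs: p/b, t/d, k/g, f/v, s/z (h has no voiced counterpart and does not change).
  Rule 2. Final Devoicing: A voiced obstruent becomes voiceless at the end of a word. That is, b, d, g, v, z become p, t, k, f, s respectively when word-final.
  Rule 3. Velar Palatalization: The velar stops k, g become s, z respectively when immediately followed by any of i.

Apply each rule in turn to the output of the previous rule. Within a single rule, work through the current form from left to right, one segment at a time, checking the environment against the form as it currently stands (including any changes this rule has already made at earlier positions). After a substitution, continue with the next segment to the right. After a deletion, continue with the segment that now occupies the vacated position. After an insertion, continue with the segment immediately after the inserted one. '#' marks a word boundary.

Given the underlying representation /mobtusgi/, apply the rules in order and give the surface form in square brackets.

Rule 1 Regressive Voicing Assimilation: [mobtusgi] → [moptuzgi]
Rule 2 Final Devoicing: no change — [moptuzgi]
Rule 3 Velar Palatalization: [moptuzgi] → [moptuzzi]

[moptuzzi]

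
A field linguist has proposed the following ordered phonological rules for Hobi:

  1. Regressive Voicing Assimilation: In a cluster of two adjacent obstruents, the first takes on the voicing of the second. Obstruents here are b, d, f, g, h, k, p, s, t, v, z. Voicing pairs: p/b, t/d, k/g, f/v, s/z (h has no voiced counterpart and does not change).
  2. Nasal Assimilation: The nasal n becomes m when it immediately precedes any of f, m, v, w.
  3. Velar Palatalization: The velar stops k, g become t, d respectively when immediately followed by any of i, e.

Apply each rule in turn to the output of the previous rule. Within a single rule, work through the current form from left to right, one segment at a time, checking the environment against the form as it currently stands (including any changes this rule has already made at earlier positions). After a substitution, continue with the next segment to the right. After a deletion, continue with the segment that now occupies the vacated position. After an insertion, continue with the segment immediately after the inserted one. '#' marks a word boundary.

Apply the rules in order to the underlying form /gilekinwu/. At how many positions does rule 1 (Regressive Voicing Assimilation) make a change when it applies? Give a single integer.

0

1 Regressive Voicing Assimilation: no change — [gilekinwu]
2 Nasal Assimilation: [gilekinwu] → [gilekimwu]
3 Velar Palatalization: [gilekimwu] → [diletimwu]
Rule 1 changed 0 position(s).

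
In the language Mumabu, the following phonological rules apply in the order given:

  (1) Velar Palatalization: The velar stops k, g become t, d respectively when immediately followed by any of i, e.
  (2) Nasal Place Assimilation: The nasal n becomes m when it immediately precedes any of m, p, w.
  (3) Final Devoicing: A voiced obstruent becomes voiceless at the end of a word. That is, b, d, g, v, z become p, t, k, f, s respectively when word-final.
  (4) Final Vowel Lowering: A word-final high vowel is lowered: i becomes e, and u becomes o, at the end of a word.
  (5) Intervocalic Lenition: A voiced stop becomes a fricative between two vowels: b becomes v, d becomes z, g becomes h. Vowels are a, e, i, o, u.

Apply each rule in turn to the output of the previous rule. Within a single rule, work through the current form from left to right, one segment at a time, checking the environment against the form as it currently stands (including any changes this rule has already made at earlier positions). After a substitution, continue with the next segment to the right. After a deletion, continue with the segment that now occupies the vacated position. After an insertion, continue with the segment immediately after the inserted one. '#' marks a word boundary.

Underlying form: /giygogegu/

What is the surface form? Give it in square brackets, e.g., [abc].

(1) Velar Palatalization: [giygogegu] → [diygodegu]
(2) Nasal Place Assimilation: no change — [diygodegu]
(3) Final Devoicing: no change — [diygodegu]
(4) Final Vowel Lowering: [diygodegu] → [diygodego]
(5) Intervocalic Lenition: [diygodego] → [diygozeho]

[diygozeho]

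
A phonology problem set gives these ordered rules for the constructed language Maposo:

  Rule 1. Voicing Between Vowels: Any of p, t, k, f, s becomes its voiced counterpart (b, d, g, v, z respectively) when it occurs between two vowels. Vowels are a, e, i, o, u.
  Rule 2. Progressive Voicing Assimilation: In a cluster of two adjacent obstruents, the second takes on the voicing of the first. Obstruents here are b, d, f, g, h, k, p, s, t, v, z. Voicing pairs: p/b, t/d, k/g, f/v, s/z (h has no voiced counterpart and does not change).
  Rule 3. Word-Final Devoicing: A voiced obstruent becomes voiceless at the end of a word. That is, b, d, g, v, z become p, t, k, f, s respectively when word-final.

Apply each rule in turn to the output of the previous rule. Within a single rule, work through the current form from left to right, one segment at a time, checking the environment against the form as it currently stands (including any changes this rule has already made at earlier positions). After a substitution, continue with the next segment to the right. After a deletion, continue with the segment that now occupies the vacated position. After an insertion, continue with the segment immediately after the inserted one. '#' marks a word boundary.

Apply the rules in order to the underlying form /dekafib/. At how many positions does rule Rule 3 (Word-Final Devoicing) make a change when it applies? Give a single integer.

Rule 1 Voicing Between Vowels: [dekafib] → [degavib]
Rule 2 Progressive Voicing Assimilation: no change — [degavib]
Rule 3 Word-Final Devoicing: [degavib] → [degavip]
Rule Rule 3 changed 1 position(s).

1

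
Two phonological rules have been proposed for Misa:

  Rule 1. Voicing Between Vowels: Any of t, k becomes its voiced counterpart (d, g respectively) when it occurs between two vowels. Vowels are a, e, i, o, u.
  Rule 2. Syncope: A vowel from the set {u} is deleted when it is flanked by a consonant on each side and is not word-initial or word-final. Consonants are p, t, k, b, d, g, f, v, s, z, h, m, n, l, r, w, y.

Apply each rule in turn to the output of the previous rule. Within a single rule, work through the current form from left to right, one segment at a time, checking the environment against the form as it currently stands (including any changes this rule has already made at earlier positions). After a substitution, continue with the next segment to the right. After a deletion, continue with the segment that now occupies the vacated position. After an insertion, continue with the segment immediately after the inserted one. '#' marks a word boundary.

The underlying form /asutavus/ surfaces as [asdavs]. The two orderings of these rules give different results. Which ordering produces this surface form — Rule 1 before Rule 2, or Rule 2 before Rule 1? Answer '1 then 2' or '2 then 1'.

Order 1 then 2:
  1 Voicing Between Vowels: [asutavus] → [asudavus]
  2 Syncope: [asudavus] → [asdavs]
  result: [asdavs]
Order 2 then 1:
  2 Syncope: [asutavus] → [astavs]
  1 Voicing Between Vowels: no change — [astavs]
  result: [astavs]

1 then 2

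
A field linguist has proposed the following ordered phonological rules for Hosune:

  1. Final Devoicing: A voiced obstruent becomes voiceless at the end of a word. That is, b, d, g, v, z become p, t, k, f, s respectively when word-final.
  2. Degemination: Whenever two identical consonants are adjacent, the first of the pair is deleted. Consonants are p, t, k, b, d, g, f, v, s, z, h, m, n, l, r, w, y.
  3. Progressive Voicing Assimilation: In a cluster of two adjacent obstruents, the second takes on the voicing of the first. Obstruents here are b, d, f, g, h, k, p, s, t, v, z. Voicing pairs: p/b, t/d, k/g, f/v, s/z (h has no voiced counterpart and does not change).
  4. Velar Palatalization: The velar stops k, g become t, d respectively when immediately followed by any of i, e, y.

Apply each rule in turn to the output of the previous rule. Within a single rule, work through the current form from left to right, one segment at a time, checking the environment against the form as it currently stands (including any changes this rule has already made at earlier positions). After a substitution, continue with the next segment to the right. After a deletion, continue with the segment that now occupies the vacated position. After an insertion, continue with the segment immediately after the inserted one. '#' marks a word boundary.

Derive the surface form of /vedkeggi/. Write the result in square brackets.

[veddedi]

1 Final Devoicing: no change — [vedkeggi]
2 Degemination: [vedkeggi] → [vedkegi]
3 Progressive Voicing Assimilation: [vedkegi] → [vedgegi]
4 Velar Palatalization: [vedgegi] → [veddedi]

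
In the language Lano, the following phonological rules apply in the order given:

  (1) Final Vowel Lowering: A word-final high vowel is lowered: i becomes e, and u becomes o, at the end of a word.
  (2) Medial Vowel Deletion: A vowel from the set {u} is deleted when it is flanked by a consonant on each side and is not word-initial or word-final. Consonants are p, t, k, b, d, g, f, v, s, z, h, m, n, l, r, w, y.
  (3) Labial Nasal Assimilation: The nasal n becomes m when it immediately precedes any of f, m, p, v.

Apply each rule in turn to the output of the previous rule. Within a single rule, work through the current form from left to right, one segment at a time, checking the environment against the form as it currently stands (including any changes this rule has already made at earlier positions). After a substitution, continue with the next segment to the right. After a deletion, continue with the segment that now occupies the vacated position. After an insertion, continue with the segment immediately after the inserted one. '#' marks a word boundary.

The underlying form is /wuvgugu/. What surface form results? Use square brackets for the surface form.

[wvggo]

(1) Final Vowel Lowering: [wuvgugu] → [wuvgugo]
(2) Medial Vowel Deletion: [wuvgugo] → [wvggo]
(3) Labial Nasal Assimilation: no change — [wvggo]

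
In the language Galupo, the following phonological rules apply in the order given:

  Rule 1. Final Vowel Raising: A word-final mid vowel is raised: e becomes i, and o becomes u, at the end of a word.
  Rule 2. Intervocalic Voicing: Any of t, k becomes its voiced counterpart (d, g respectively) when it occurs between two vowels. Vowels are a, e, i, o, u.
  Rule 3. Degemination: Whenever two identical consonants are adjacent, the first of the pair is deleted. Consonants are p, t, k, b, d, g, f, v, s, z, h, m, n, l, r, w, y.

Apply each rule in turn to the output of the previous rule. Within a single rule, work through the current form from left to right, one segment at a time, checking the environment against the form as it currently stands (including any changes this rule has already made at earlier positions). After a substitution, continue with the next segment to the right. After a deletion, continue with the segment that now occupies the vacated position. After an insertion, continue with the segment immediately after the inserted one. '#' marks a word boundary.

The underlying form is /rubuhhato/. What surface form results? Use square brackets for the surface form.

[rubuhadu]

Rule 1 Final Vowel Raising: [rubuhhato] → [rubuhhatu]
Rule 2 Intervocalic Voicing: [rubuhhatu] → [rubuhhadu]
Rule 3 Degemination: [rubuhhadu] → [rubuhadu]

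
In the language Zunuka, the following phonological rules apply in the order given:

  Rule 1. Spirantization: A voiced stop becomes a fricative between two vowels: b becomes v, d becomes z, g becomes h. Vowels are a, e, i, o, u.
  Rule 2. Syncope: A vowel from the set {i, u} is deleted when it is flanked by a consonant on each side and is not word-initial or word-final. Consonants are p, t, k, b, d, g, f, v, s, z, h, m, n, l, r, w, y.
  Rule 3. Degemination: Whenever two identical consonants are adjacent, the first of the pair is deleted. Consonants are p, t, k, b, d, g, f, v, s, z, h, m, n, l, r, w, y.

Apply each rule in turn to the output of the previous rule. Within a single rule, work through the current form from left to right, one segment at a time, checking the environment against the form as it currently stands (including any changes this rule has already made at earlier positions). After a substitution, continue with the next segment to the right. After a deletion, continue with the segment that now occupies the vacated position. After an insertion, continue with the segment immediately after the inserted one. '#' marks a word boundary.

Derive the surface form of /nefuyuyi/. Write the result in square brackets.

Rule 1 Spirantization: no change — [nefuyuyi]
Rule 2 Syncope: [nefuyuyi] → [nefyyi]
Rule 3 Degemination: [nefyyi] → [nefyi]

[nefyi]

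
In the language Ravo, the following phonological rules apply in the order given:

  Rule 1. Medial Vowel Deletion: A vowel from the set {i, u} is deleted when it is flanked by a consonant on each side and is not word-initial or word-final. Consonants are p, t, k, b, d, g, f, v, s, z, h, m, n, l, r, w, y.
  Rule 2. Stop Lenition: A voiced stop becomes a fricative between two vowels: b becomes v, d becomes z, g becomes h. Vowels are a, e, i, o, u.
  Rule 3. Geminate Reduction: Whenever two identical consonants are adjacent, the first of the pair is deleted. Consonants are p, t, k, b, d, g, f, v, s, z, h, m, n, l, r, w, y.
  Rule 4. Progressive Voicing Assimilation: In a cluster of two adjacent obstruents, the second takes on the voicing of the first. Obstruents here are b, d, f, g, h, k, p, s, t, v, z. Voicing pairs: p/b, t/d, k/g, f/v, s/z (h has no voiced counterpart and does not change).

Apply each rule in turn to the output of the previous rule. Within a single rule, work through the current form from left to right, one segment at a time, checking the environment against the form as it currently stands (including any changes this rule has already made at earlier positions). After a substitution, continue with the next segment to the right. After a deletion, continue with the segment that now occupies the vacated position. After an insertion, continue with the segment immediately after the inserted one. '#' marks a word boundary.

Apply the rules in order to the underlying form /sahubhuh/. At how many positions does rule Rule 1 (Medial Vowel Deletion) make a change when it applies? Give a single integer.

Rule 1 Medial Vowel Deletion: [sahubhuh] → [sahbhh]
Rule 2 Stop Lenition: no change — [sahbhh]
Rule 3 Geminate Reduction: [sahbhh] → [sahbh]
Rule 4 Progressive Voicing Assimilation: [sahbh] → [sahph]
Rule Rule 1 changed 2 position(s).

2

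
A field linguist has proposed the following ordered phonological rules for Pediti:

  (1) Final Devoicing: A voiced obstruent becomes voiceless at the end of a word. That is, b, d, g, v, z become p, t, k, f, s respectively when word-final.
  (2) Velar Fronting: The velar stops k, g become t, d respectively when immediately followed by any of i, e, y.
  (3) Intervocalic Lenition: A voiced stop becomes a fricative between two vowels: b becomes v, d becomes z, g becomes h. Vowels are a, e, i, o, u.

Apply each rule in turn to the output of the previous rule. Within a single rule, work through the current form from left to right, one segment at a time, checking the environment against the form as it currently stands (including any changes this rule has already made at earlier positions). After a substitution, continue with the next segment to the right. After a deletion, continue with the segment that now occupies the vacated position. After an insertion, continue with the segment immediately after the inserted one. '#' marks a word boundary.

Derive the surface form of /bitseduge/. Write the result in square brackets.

(1) Final Devoicing: no change — [bitseduge]
(2) Velar Fronting: [bitseduge] → [bitsedude]
(3) Intervocalic Lenition: [bitsedude] → [bitsezuze]

[bitsezuze]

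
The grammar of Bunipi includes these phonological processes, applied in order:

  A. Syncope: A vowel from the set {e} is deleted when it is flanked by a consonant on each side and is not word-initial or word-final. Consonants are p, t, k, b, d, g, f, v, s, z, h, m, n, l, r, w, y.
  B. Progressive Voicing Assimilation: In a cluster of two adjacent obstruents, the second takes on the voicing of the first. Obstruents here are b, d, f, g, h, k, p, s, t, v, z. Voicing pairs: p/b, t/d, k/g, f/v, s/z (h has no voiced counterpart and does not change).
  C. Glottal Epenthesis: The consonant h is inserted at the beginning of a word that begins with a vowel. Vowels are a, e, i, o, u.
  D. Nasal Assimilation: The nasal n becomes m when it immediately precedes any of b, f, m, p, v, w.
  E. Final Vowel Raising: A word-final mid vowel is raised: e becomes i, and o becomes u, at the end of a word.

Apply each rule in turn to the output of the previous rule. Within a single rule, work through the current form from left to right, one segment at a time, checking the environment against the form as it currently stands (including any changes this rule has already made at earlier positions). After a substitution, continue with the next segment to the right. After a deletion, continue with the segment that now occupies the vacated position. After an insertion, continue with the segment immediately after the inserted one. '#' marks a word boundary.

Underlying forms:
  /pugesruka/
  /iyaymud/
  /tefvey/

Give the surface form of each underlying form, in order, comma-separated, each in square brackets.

/pugesruka/:
  A Syncope: [pugesruka] → [pugsruka]
  B Progressive Voicing Assimilation: [pugsruka] → [pugzruka]
  C Glottal Epenthesis: no change — [pugzruka]
  D Nasal Assimilation: no change — [pugzruka]
  E Final Vowel Raising: no change — [pugzruka]
/iyaymud/:
  A Syncope: no change — [iyaymud]
  B Progressive Voicing Assimilation: no change — [iyaymud]
  C Glottal Epenthesis: [iyaymud] → [hiyaymud]
  D Nasal Assimilation: no change — [hiyaymud]
  E Final Vowel Raising: no change — [hiyaymud]
/tefvey/:
  A Syncope: [tefvey] → [tfvy]
  B Progressive Voicing Assimilation: [tfvy] → [tffy]
  C Glottal Epenthesis: no change — [tffy]
  D Nasal Assimilation: no change — [tffy]
  E Final Vowel Raising: no change — [tffy]

[pugzruka], [hiyaymud], [tffy]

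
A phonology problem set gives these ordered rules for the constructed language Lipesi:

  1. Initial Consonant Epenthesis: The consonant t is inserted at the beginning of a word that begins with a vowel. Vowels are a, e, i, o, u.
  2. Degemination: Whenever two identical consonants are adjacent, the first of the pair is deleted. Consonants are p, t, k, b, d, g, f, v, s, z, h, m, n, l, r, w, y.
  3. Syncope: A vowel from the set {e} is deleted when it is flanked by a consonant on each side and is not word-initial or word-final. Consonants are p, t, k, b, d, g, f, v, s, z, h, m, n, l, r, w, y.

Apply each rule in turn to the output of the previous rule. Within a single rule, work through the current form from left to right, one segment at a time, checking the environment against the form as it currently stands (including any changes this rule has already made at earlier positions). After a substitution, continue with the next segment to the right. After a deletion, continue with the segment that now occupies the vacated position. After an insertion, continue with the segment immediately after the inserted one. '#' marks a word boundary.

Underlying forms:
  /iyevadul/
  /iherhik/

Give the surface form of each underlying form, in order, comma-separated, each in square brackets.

/iyevadul/:
  1 Initial Consonant Epenthesis: [iyevadul] → [tiyevadul]
  2 Degemination: no change — [tiyevadul]
  3 Syncope: [tiyevadul] → [tiyvadul]
/iherhik/:
  1 Initial Consonant Epenthesis: [iherhik] → [tiherhik]
  2 Degemination: no change — [tiherhik]
  3 Syncope: [tiherhik] → [tihrhik]

[tiyvadul], [tihrhik]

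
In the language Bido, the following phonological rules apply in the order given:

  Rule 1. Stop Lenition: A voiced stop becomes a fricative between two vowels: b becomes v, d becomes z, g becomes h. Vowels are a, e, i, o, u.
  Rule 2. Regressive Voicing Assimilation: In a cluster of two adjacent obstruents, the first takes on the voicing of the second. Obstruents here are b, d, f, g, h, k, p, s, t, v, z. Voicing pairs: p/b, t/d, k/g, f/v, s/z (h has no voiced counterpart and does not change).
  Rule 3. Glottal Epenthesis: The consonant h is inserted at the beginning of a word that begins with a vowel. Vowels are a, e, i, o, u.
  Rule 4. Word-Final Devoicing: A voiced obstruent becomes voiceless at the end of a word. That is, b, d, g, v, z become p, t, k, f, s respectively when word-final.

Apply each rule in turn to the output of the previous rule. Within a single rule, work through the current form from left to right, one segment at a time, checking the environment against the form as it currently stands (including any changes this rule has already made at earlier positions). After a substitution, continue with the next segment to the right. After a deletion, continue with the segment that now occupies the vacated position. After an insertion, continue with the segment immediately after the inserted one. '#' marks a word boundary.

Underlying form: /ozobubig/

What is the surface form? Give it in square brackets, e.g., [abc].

Rule 1 Stop Lenition: [ozobubig] → [ozovuvig]
Rule 2 Regressive Voicing Assimilation: no change — [ozovuvig]
Rule 3 Glottal Epenthesis: [ozovuvig] → [hozovuvig]
Rule 4 Word-Final Devoicing: [hozovuvig] → [hozovuvik]

[hozovuvik]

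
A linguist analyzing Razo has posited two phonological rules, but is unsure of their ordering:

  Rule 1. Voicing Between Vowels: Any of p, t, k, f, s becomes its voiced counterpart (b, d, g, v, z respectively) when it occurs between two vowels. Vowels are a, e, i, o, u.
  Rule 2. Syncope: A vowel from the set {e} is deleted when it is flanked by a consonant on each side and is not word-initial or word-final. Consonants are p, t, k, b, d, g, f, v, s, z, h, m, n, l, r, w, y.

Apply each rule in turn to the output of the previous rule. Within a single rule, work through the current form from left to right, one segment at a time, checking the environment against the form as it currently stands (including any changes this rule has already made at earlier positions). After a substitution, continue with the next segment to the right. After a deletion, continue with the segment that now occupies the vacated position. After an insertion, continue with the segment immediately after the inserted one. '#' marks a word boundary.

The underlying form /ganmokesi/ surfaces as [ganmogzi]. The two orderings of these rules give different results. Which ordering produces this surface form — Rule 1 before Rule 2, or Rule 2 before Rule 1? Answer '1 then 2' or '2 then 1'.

Order 1 then 2:
  1 Voicing Between Vowels: [ganmokesi] → [ganmogezi]
  2 Syncope: [ganmogezi] → [ganmogzi]
  result: [ganmogzi]
Order 2 then 1:
  2 Syncope: [ganmokesi] → [ganmoksi]
  1 Voicing Between Vowels: no change — [ganmoksi]
  result: [ganmoksi]

1 then 2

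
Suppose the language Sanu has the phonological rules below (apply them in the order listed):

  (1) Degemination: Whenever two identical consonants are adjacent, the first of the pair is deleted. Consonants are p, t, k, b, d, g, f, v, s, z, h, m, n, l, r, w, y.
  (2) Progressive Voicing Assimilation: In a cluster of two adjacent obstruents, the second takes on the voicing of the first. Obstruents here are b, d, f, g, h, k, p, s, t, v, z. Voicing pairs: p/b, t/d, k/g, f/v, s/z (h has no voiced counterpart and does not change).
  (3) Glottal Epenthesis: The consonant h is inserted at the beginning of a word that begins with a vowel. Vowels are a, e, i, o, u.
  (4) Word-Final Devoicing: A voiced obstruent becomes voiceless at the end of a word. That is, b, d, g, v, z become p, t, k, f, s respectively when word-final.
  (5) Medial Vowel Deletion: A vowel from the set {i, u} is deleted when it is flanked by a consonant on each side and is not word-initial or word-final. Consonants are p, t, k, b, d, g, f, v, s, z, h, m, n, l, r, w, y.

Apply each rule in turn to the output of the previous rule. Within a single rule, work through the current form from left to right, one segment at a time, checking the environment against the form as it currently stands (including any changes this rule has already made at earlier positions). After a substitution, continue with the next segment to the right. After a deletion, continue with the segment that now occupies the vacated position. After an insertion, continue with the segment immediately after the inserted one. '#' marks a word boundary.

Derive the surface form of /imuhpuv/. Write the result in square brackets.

(1) Degemination: no change — [imuhpuv]
(2) Progressive Voicing Assimilation: no change — [imuhpuv]
(3) Glottal Epenthesis: [imuhpuv] → [himuhpuv]
(4) Word-Final Devoicing: [himuhpuv] → [himuhpuf]
(5) Medial Vowel Deletion: [himuhpuf] → [hmhpf]

[hmhpf]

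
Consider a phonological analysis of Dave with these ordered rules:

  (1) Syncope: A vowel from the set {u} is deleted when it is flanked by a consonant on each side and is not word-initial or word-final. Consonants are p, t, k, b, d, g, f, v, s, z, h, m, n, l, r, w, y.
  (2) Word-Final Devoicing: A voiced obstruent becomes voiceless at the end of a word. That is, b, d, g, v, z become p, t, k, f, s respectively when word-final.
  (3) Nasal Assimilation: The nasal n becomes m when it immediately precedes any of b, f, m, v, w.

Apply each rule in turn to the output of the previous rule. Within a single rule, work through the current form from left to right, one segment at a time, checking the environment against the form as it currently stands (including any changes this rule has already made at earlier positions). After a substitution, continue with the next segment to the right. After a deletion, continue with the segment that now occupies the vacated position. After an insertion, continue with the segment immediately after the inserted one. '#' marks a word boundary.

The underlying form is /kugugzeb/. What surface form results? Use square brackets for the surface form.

[kggzep]

(1) Syncope: [kugugzeb] → [kggzeb]
(2) Word-Final Devoicing: [kggzeb] → [kggzep]
(3) Nasal Assimilation: no change — [kggzep]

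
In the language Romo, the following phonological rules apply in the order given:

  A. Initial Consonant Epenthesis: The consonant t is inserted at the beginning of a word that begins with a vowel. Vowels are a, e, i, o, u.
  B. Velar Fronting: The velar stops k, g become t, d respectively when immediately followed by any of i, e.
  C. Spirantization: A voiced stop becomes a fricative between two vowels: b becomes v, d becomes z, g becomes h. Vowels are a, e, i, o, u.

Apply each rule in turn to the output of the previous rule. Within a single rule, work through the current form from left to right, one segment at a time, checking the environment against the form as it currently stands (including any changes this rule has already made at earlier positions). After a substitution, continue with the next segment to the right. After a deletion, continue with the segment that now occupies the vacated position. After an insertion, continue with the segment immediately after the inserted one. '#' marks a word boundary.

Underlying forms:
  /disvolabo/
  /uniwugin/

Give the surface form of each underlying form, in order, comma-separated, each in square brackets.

/disvolabo/:
  A Initial Consonant Epenthesis: no change — [disvolabo]
  B Velar Fronting: no change — [disvolabo]
  C Spirantization: [disvolabo] → [disvolavo]
/uniwugin/:
  A Initial Consonant Epenthesis: [uniwugin] → [tuniwugin]
  B Velar Fronting: [tuniwugin] → [tuniwudin]
  C Spirantization: [tuniwudin] → [tuniwuzin]

[disvolavo], [tuniwuzin]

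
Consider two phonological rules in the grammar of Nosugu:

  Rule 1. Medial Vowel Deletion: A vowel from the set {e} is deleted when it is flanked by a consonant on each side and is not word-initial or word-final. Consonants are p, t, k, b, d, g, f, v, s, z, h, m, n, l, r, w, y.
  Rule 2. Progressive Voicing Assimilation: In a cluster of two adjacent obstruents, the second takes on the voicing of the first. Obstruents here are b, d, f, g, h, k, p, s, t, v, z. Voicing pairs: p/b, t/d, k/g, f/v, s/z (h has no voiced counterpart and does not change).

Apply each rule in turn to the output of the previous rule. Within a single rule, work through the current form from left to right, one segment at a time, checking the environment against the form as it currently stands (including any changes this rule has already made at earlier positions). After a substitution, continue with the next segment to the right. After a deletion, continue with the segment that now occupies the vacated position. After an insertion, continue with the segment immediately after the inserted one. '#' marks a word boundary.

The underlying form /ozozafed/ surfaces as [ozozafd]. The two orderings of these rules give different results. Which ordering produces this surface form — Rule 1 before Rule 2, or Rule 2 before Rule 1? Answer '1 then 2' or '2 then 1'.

Order 1 then 2:
  1 Medial Vowel Deletion: [ozozafed] → [ozozafd]
  2 Progressive Voicing Assimilation: [ozozafd] → [ozozaft]
  result: [ozozaft]
Order 2 then 1:
  2 Progressive Voicing Assimilation: no change — [ozozafed]
  1 Medial Vowel Deletion: [ozozafed] → [ozozafd]
  result: [ozozafd]

2 then 1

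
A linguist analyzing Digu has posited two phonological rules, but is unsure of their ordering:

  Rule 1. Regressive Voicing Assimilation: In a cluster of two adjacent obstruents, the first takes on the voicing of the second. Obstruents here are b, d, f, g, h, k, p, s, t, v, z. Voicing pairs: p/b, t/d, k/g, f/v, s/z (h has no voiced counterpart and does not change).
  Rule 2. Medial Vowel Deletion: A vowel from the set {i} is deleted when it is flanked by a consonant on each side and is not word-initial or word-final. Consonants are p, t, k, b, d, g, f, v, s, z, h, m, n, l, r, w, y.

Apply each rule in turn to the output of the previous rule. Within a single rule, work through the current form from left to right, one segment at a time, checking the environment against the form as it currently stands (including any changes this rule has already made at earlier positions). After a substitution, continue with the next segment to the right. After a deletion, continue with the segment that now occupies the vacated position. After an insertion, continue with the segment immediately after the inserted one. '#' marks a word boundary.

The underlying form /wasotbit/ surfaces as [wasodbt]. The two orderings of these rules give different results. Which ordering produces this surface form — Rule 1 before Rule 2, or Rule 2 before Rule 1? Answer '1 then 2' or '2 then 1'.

1 then 2

Order 1 then 2:
  1 Regressive Voicing Assimilation: [wasotbit] → [wasodbit]
  2 Medial Vowel Deletion: [wasodbit] → [wasodbt]
  result: [wasodbt]
Order 2 then 1:
  2 Medial Vowel Deletion: [wasotbit] → [wasotbt]
  1 Regressive Voicing Assimilation: [wasotbt] → [wasodpt]
  result: [wasodpt]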